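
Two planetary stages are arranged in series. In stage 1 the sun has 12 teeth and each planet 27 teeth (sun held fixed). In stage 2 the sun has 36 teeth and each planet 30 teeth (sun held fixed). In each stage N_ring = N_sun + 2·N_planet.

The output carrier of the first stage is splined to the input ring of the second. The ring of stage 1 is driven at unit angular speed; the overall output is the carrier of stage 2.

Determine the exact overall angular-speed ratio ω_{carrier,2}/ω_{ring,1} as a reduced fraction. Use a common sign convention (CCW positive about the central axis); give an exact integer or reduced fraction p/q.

Stage 1: N_ring = 12 + 2·27 = 66
Stage 1: 12(ω_s−ω_c) = −66(ω_r−ω_c),  ω_s=0, ω_r=1
Stage 1: 12(0−ω_c) = −66(1−ω_c)  ⇒  78ω_c = 66  ⇒  ω_c = 11/13
  ⇒ ω_c¹/ω_r¹ = 11/13
Stage 2: N_ring = 36 + 2·30 = 96
Stage 2: 36(ω_s−ω_c) = −96(ω_r−ω_c),  ω_s=0, ω_r=1
Stage 2: 36(0−ω_c) = −96(1−ω_c)  ⇒  132ω_c = 96  ⇒  ω_c = 8/11
  ⇒ ω_c²/ω_r² = 8/11
Coupling ω_r² = ω_c¹ ⇒ overall = 11/13 × 8/11 = 8/13

8/13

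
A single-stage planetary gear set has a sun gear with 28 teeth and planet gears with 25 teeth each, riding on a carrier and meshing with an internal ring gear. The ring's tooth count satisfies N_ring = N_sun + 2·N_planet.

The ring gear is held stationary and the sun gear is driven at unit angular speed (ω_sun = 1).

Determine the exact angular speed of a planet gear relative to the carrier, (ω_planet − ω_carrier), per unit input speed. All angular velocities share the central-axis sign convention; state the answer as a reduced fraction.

-1092/1325

N_ring = 28 + 2·25 = 78
28(ω_s−ω_c) = −78(ω_r−ω_c),  ω_r=0, ω_s=1
28(1−ω_c) = −78(0−ω_c)  ⇒  106ω_c = 28  ⇒  ω_c = 14/53
sun–planet: 28·(1−14/53) = −25·(ω_p−ω_c)  ⇒  ω_p−ω_c = −(28/25)·(39/53) = -1092/1325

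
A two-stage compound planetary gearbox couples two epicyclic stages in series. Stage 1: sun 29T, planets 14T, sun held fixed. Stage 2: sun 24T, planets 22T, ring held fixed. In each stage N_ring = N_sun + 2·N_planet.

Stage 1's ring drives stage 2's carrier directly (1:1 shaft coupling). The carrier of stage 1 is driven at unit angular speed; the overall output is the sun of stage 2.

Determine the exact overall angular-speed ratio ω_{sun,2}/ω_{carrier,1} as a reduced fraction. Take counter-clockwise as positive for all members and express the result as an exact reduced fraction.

Stage 1: N_ring = 29 + 2·14 = 57
Stage 1: 29(ω_s−ω_c) = −57(ω_r−ω_c),  ω_s=0, ω_c=1
Stage 1: ω_r = 1 − (29/57)(0−1) = 86/57
  ⇒ ω_r¹/ω_c¹ = 86/57
Stage 2: N_ring = 24 + 2·22 = 68
Stage 2: 24(ω_s−ω_c) = −68(ω_r−ω_c),  ω_r=0, ω_c=1
Stage 2: ω_s = 1 − (68/24)(0−1) = 23/6
  ⇒ ω_s²/ω_c² = 23/6
Coupling ω_c² = ω_r¹ ⇒ overall = 86/57 × 23/6 = 989/171

989/171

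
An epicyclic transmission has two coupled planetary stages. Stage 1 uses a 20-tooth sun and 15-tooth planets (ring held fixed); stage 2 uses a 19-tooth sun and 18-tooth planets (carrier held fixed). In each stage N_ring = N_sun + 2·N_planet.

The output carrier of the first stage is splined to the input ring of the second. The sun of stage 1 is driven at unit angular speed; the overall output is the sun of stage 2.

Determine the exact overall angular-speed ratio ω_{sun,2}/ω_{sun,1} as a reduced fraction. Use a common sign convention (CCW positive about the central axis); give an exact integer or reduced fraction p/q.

-110/133

Stage 1: N_ring = 20 + 2·15 = 50
Stage 1: 20(ω_s−ω_c) = −50(ω_r−ω_c),  ω_r=0, ω_s=1
Stage 1: 20(1−ω_c) = −50(0−ω_c)  ⇒  70ω_c = 20  ⇒  ω_c = 2/7
  ⇒ ω_c¹/ω_s¹ = 2/7
Stage 2: N_ring = 19 + 2·18 = 55
Stage 2: 19(ω_s−ω_c) = −55(ω_r−ω_c),  ω_c=0, ω_r=1
Stage 2: ω_s = 0 − (55/19)(1−0) = -55/19
  ⇒ ω_s²/ω_r² = -55/19
Coupling ω_r² = ω_c¹ ⇒ overall = 2/7 × -55/19 = -110/133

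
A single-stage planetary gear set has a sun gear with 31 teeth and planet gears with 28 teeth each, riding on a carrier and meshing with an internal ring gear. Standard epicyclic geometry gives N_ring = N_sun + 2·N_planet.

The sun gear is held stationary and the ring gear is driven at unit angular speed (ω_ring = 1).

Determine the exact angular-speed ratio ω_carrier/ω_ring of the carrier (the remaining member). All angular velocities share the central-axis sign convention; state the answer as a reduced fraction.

N_ring = 31 + 2·28 = 87
31(ω_s−ω_c) = −87(ω_r−ω_c),  ω_s=0, ω_r=1
31(0−ω_c) = −87(1−ω_c)  ⇒  118ω_c = 87  ⇒  ω_c = 87/118
ω_c/ω_r = 87/118

87/118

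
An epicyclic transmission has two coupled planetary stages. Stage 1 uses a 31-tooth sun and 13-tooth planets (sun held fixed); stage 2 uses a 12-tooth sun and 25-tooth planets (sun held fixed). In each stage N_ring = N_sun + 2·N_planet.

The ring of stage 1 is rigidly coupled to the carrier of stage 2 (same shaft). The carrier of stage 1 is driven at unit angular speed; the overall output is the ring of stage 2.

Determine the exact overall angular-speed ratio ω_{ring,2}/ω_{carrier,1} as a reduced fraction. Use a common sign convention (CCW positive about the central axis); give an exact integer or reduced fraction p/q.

Stage 1: N_ring = 31 + 2·13 = 57
Stage 1: 31(ω_s−ω_c) = −57(ω_r−ω_c),  ω_s=0, ω_c=1
Stage 1: ω_r = 1 − (31/57)(0−1) = 88/57
  ⇒ ω_r¹/ω_c¹ = 88/57
Stage 2: N_ring = 12 + 2·25 = 62
Stage 2: 12(ω_s−ω_c) = −62(ω_r−ω_c),  ω_s=0, ω_c=1
Stage 2: ω_r = 1 − (12/62)(0−1) = 37/31
  ⇒ ω_r²/ω_c² = 37/31
Coupling ω_c² = ω_r¹ ⇒ overall = 88/57 × 37/31 = 3256/1767

3256/1767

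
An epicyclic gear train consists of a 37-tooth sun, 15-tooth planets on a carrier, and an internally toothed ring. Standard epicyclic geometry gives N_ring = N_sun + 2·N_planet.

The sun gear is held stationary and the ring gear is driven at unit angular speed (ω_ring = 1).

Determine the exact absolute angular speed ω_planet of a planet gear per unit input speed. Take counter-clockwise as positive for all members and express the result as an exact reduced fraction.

N_ring = 37 + 2·15 = 67
37(ω_s−ω_c) = −67(ω_r−ω_c),  ω_s=0, ω_r=1
37(0−ω_c) = −67(1−ω_c)  ⇒  104ω_c = 67  ⇒  ω_c = 67/104
sun–planet: 37·(0−67/104) = −15·(ω_p−ω_c)  ⇒  ω_p−ω_c = −(37/15)·(-67/104) = 2479/1560
ω_p = 67/104 + 2479/1560 = 67/30

67/30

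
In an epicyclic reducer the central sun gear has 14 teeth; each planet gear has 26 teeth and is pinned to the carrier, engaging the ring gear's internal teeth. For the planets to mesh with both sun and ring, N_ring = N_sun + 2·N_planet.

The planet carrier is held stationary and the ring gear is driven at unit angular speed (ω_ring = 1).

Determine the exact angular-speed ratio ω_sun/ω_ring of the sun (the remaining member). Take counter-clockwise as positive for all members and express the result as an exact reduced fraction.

-33/7

N_ring = 14 + 2·26 = 66
14(ω_s−ω_c) = −66(ω_r−ω_c),  ω_c=0, ω_r=1
ω_s = 0 − (66/14)(1−0) = -33/7
ω_s/ω_r = -33/7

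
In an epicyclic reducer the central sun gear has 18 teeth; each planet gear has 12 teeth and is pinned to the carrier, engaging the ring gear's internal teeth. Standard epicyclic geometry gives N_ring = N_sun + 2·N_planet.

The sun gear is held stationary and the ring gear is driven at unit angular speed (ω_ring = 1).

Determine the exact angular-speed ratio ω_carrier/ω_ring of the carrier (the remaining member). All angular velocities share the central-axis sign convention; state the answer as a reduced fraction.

7/10

N_ring = 18 + 2·12 = 42
18(ω_s−ω_c) = −42(ω_r−ω_c),  ω_s=0, ω_r=1
18(0−ω_c) = −42(1−ω_c)  ⇒  60ω_c = 42  ⇒  ω_c = 7/10
ω_c/ω_r = 7/10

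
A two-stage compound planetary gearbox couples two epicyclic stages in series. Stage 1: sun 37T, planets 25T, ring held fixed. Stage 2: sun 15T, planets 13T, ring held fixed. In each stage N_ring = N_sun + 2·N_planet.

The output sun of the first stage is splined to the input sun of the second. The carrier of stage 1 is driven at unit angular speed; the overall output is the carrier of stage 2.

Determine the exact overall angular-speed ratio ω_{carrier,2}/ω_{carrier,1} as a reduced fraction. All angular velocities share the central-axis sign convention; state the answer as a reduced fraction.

465/518

Stage 1: N_ring = 37 + 2·25 = 87
Stage 1: 37(ω_s−ω_c) = −87(ω_r−ω_c),  ω_r=0, ω_c=1
Stage 1: ω_s = 1 − (87/37)(0−1) = 124/37
  ⇒ ω_s¹/ω_c¹ = 124/37
Stage 2: N_ring = 15 + 2·13 = 41
Stage 2: 15(ω_s−ω_c) = −41(ω_r−ω_c),  ω_r=0, ω_s=1
Stage 2: 15(1−ω_c) = −41(0−ω_c)  ⇒  56ω_c = 15  ⇒  ω_c = 15/56
  ⇒ ω_c²/ω_s² = 15/56
Coupling ω_s² = ω_s¹ ⇒ overall = 124/37 × 15/56 = 465/518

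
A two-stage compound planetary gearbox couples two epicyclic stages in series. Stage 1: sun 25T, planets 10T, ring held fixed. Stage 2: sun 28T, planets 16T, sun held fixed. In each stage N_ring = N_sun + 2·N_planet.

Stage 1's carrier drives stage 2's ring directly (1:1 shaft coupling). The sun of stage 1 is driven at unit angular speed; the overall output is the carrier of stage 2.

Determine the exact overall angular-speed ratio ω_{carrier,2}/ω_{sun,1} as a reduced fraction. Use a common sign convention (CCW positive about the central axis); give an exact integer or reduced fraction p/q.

Stage 1: N_ring = 25 + 2·10 = 45
Stage 1: 25(ω_s−ω_c) = −45(ω_r−ω_c),  ω_r=0, ω_s=1
Stage 1: 25(1−ω_c) = −45(0−ω_c)  ⇒  70ω_c = 25  ⇒  ω_c = 5/14
  ⇒ ω_c¹/ω_s¹ = 5/14
Stage 2: N_ring = 28 + 2·16 = 60
Stage 2: 28(ω_s−ω_c) = −60(ω_r−ω_c),  ω_s=0, ω_r=1
Stage 2: 28(0−ω_c) = −60(1−ω_c)  ⇒  88ω_c = 60  ⇒  ω_c = 15/22
  ⇒ ω_c²/ω_r² = 15/22
Coupling ω_r² = ω_c¹ ⇒ overall = 5/14 × 15/22 = 75/308

75/308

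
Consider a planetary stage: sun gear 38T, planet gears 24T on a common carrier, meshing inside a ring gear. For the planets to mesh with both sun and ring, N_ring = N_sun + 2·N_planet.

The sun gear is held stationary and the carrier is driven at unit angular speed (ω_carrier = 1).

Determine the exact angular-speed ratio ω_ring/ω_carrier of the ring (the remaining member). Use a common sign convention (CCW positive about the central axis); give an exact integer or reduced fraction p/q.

N_ring = 38 + 2·24 = 86
38(ω_s−ω_c) = −86(ω_r−ω_c),  ω_s=0, ω_c=1
ω_r = 1 − (38/86)(0−1) = 62/43
ω_r/ω_c = 62/43

62/43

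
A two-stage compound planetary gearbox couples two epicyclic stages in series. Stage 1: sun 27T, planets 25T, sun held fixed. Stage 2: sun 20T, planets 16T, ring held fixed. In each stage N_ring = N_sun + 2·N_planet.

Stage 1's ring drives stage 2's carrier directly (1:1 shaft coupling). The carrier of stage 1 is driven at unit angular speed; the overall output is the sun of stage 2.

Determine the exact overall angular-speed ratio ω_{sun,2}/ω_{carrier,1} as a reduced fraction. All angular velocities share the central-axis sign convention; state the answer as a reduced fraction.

Stage 1: N_ring = 27 + 2·25 = 77
Stage 1: 27(ω_s−ω_c) = −77(ω_r−ω_c),  ω_s=0, ω_c=1
Stage 1: ω_r = 1 − (27/77)(0−1) = 104/77
  ⇒ ω_r¹/ω_c¹ = 104/77
Stage 2: N_ring = 20 + 2·16 = 52
Stage 2: 20(ω_s−ω_c) = −52(ω_r−ω_c),  ω_r=0, ω_c=1
Stage 2: ω_s = 1 − (52/20)(0−1) = 18/5
  ⇒ ω_s²/ω_c² = 18/5
Coupling ω_c² = ω_r¹ ⇒ overall = 104/77 × 18/5 = 1872/385

1872/385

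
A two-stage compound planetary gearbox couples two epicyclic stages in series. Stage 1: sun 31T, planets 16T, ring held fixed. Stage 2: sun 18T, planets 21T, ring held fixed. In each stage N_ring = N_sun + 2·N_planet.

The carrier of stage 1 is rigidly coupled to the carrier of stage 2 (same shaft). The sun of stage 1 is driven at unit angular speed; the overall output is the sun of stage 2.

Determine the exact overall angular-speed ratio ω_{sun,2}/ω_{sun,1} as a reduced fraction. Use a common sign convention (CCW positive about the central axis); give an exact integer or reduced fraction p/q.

Stage 1: N_ring = 31 + 2·16 = 63
Stage 1: 31(ω_s−ω_c) = −63(ω_r−ω_c),  ω_r=0, ω_s=1
Stage 1: 31(1−ω_c) = −63(0−ω_c)  ⇒  94ω_c = 31  ⇒  ω_c = 31/94
  ⇒ ω_c¹/ω_s¹ = 31/94
Stage 2: N_ring = 18 + 2·21 = 60
Stage 2: 18(ω_s−ω_c) = −60(ω_r−ω_c),  ω_r=0, ω_c=1
Stage 2: ω_s = 1 − (60/18)(0−1) = 13/3
  ⇒ ω_s²/ω_c² = 13/3
Coupling ω_c² = ω_c¹ ⇒ overall = 31/94 × 13/3 = 403/282

403/282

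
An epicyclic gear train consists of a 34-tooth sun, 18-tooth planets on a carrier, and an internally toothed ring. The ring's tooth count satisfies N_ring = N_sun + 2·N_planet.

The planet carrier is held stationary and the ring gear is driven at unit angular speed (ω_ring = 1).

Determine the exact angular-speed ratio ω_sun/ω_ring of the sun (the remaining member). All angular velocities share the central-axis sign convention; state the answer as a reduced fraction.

-35/17

N_ring = 34 + 2·18 = 70
34(ω_s−ω_c) = −70(ω_r−ω_c),  ω_c=0, ω_r=1
ω_s = 0 − (70/34)(1−0) = -35/17
ω_s/ω_r = -35/17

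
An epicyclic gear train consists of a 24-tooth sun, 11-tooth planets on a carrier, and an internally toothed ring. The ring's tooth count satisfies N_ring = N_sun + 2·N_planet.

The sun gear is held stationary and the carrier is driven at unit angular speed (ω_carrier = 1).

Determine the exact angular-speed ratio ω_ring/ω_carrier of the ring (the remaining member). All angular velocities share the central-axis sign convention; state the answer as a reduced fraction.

35/23

N_ring = 24 + 2·11 = 46
24(ω_s−ω_c) = −46(ω_r−ω_c),  ω_s=0, ω_c=1
ω_r = 1 − (24/46)(0−1) = 35/23
ω_r/ω_c = 35/23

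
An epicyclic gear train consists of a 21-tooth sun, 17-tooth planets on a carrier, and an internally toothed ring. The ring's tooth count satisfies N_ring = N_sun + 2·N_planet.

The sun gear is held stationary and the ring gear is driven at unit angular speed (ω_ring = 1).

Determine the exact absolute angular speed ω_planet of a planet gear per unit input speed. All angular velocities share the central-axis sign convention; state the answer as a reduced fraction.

N_ring = 21 + 2·17 = 55
21(ω_s−ω_c) = −55(ω_r−ω_c),  ω_s=0, ω_r=1
21(0−ω_c) = −55(1−ω_c)  ⇒  76ω_c = 55  ⇒  ω_c = 55/76
sun–planet: 21·(0−55/76) = −17·(ω_p−ω_c)  ⇒  ω_p−ω_c = −(21/17)·(-55/76) = 1155/1292
ω_p = 55/76 + 1155/1292 = 55/34

55/34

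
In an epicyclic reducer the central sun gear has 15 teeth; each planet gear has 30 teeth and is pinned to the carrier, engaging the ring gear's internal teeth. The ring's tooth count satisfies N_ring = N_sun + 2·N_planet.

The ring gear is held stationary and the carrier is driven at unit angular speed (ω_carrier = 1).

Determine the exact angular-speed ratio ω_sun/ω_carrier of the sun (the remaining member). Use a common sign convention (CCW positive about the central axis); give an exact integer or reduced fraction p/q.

6

N_ring = 15 + 2·30 = 75
15(ω_s−ω_c) = −75(ω_r−ω_c),  ω_r=0, ω_c=1
ω_s = 1 − (75/15)(0−1) = 6
ω_s/ω_c = 6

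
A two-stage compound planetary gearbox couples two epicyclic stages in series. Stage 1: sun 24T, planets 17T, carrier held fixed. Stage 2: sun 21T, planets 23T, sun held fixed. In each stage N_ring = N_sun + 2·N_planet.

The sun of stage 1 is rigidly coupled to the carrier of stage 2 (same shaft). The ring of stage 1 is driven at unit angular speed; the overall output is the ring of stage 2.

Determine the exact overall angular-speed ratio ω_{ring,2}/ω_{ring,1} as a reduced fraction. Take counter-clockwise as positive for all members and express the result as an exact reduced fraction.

Stage 1: N_ring = 24 + 2·17 = 58
Stage 1: 24(ω_s−ω_c) = −58(ω_r−ω_c),  ω_c=0, ω_r=1
Stage 1: ω_s = 0 − (58/24)(1−0) = -29/12
  ⇒ ω_s¹/ω_r¹ = -29/12
Stage 2: N_ring = 21 + 2·23 = 67
Stage 2: 21(ω_s−ω_c) = −67(ω_r−ω_c),  ω_s=0, ω_c=1
Stage 2: ω_r = 1 − (21/67)(0−1) = 88/67
  ⇒ ω_r²/ω_c² = 88/67
Coupling ω_c² = ω_s¹ ⇒ overall = -29/12 × 88/67 = -638/201

-638/201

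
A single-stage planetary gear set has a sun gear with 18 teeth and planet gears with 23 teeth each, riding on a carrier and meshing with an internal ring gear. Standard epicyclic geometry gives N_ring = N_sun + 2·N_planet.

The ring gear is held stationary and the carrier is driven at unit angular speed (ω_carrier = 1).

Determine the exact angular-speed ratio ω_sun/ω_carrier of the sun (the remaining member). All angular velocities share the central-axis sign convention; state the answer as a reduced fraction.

41/9

N_ring = 18 + 2·23 = 64
18(ω_s−ω_c) = −64(ω_r−ω_c),  ω_r=0, ω_c=1
ω_s = 1 − (64/18)(0−1) = 41/9
ω_s/ω_c = 41/9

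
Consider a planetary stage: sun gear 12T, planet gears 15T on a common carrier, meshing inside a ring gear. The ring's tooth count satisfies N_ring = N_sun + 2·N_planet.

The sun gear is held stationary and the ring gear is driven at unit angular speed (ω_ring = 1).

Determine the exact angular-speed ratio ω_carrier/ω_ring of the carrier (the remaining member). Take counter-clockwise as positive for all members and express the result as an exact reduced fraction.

N_ring = 12 + 2·15 = 42
12(ω_s−ω_c) = −42(ω_r−ω_c),  ω_s=0, ω_r=1
12(0−ω_c) = −42(1−ω_c)  ⇒  54ω_c = 42  ⇒  ω_c = 7/9
ω_c/ω_r = 7/9

7/9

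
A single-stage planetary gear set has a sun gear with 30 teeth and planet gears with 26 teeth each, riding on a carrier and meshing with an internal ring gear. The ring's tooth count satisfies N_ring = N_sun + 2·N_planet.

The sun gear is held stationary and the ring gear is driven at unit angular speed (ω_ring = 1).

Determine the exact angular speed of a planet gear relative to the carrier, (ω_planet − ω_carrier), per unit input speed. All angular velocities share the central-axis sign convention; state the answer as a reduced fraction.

N_ring = 30 + 2·26 = 82
30(ω_s−ω_c) = −82(ω_r−ω_c),  ω_s=0, ω_r=1
30(0−ω_c) = −82(1−ω_c)  ⇒  112ω_c = 82  ⇒  ω_c = 41/56
sun–planet: 30·(0−41/56) = −26·(ω_p−ω_c)  ⇒  ω_p−ω_c = −(30/26)·(-41/56) = 615/728

615/728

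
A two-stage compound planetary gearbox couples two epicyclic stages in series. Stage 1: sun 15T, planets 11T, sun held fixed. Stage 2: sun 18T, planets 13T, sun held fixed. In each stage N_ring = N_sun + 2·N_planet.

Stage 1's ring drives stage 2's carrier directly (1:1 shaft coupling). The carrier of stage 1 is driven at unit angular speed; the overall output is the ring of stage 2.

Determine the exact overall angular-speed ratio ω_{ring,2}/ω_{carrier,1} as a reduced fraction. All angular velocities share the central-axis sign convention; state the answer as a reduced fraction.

806/407

Stage 1: N_ring = 15 + 2·11 = 37
Stage 1: 15(ω_s−ω_c) = −37(ω_r−ω_c),  ω_s=0, ω_c=1
Stage 1: ω_r = 1 − (15/37)(0−1) = 52/37
  ⇒ ω_r¹/ω_c¹ = 52/37
Stage 2: N_ring = 18 + 2·13 = 44
Stage 2: 18(ω_s−ω_c) = −44(ω_r−ω_c),  ω_s=0, ω_c=1
Stage 2: ω_r = 1 − (18/44)(0−1) = 31/22
  ⇒ ω_r²/ω_c² = 31/22
Coupling ω_c² = ω_r¹ ⇒ overall = 52/37 × 31/22 = 806/407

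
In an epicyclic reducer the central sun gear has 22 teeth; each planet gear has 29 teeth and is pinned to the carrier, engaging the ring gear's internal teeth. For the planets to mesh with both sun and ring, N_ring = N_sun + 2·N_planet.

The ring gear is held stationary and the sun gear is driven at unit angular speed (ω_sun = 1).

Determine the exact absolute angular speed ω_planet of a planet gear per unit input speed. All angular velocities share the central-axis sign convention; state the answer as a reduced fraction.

N_ring = 22 + 2·29 = 80
22(ω_s−ω_c) = −80(ω_r−ω_c),  ω_r=0, ω_s=1
22(1−ω_c) = −80(0−ω_c)  ⇒  102ω_c = 22  ⇒  ω_c = 11/51
sun–planet: 22·(1−11/51) = −29·(ω_p−ω_c)  ⇒  ω_p−ω_c = −(22/29)·(40/51) = -880/1479
ω_p = 11/51 − 880/1479 = -11/29

-11/29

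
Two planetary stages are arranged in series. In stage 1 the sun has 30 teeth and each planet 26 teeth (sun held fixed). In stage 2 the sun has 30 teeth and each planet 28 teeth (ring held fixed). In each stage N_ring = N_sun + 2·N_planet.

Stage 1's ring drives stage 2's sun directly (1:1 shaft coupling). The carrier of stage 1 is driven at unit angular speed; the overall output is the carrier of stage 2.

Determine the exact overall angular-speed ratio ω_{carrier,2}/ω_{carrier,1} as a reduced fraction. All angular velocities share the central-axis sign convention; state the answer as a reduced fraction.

Stage 1: N_ring = 30 + 2·26 = 82
Stage 1: 30(ω_s−ω_c) = −82(ω_r−ω_c),  ω_s=0, ω_c=1
Stage 1: ω_r = 1 − (30/82)(0−1) = 56/41
  ⇒ ω_r¹/ω_c¹ = 56/41
Stage 2: N_ring = 30 + 2·28 = 86
Stage 2: 30(ω_s−ω_c) = −86(ω_r−ω_c),  ω_r=0, ω_s=1
Stage 2: 30(1−ω_c) = −86(0−ω_c)  ⇒  116ω_c = 30  ⇒  ω_c = 15/58
  ⇒ ω_c²/ω_s² = 15/58
Coupling ω_s² = ω_r¹ ⇒ overall = 56/41 × 15/58 = 420/1189

420/1189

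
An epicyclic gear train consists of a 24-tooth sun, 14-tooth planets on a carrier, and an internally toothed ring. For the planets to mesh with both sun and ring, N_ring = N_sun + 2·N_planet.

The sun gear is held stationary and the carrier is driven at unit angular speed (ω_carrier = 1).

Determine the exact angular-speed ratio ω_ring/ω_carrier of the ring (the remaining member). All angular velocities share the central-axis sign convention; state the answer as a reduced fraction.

N_ring = 24 + 2·14 = 52
24(ω_s−ω_c) = −52(ω_r−ω_c),  ω_s=0, ω_c=1
ω_r = 1 − (24/52)(0−1) = 19/13
ω_r/ω_c = 19/13

19/13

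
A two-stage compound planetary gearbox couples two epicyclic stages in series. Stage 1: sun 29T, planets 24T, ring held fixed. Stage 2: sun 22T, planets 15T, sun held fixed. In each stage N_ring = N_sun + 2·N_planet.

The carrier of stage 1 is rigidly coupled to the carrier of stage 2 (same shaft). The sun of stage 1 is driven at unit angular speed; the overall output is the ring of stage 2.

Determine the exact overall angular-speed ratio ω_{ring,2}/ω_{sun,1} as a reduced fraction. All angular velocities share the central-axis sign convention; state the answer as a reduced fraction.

Stage 1: N_ring = 29 + 2·24 = 77
Stage 1: 29(ω_s−ω_c) = −77(ω_r−ω_c),  ω_r=0, ω_s=1
Stage 1: 29(1−ω_c) = −77(0−ω_c)  ⇒  106ω_c = 29  ⇒  ω_c = 29/106
  ⇒ ω_c¹/ω_s¹ = 29/106
Stage 2: N_ring = 22 + 2·15 = 52
Stage 2: 22(ω_s−ω_c) = −52(ω_r−ω_c),  ω_s=0, ω_c=1
Stage 2: ω_r = 1 − (22/52)(0−1) = 37/26
  ⇒ ω_r²/ω_c² = 37/26
Coupling ω_c² = ω_c¹ ⇒ overall = 29/106 × 37/26 = 1073/2756

1073/2756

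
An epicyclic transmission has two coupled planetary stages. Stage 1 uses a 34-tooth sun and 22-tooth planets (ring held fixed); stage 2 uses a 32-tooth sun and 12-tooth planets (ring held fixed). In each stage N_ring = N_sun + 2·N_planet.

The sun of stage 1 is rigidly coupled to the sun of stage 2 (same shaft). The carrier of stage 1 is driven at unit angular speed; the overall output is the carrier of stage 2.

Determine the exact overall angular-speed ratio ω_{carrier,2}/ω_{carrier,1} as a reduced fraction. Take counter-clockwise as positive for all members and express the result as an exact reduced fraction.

Stage 1: N_ring = 34 + 2·22 = 78
Stage 1: 34(ω_s−ω_c) = −78(ω_r−ω_c),  ω_r=0, ω_c=1
Stage 1: ω_s = 1 − (78/34)(0−1) = 56/17
  ⇒ ω_s¹/ω_c¹ = 56/17
Stage 2: N_ring = 32 + 2·12 = 56
Stage 2: 32(ω_s−ω_c) = −56(ω_r−ω_c),  ω_r=0, ω_s=1
Stage 2: 32(1−ω_c) = −56(0−ω_c)  ⇒  88ω_c = 32  ⇒  ω_c = 4/11
  ⇒ ω_c²/ω_s² = 4/11
Coupling ω_s² = ω_s¹ ⇒ overall = 56/17 × 4/11 = 224/187

224/187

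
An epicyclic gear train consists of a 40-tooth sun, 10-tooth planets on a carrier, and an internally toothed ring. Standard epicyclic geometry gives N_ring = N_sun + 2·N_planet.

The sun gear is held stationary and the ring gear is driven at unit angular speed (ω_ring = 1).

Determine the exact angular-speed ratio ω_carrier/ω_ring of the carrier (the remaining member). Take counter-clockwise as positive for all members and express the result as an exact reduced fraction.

N_ring = 40 + 2·10 = 60
40(ω_s−ω_c) = −60(ω_r−ω_c),  ω_s=0, ω_r=1
40(0−ω_c) = −60(1−ω_c)  ⇒  100ω_c = 60  ⇒  ω_c = 3/5
ω_c/ω_r = 3/5

3/5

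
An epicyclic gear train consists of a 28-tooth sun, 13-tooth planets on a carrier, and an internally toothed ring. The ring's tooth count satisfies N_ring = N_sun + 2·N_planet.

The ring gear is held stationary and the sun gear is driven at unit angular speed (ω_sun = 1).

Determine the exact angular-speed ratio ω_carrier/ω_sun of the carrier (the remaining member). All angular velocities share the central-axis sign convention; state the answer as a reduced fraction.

14/41

N_ring = 28 + 2·13 = 54
28(ω_s−ω_c) = −54(ω_r−ω_c),  ω_r=0, ω_s=1
28(1−ω_c) = −54(0−ω_c)  ⇒  82ω_c = 28  ⇒  ω_c = 14/41
ω_c/ω_s = 14/41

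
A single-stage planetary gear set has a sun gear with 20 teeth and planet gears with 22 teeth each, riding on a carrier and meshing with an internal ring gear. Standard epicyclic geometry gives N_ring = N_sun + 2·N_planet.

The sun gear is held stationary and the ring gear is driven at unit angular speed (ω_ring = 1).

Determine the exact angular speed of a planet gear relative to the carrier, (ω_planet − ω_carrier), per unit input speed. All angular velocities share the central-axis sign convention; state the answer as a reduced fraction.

160/231

N_ring = 20 + 2·22 = 64
20(ω_s−ω_c) = −64(ω_r−ω_c),  ω_s=0, ω_r=1
20(0−ω_c) = −64(1−ω_c)  ⇒  84ω_c = 64  ⇒  ω_c = 16/21
sun–planet: 20·(0−16/21) = −22·(ω_p−ω_c)  ⇒  ω_p−ω_c = −(20/22)·(-16/21) = 160/231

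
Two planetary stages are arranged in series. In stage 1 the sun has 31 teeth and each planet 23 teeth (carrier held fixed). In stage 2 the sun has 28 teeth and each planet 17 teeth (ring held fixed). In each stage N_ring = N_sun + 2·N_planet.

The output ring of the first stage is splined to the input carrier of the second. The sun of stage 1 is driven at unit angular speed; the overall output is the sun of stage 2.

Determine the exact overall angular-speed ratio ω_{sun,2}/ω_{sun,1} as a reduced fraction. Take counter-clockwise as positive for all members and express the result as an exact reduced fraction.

-1395/1078

Stage 1: N_ring = 31 + 2·23 = 77
Stage 1: 31(ω_s−ω_c) = −77(ω_r−ω_c),  ω_c=0, ω_s=1
Stage 1: ω_r = 0 − (31/77)(1−0) = -31/77
  ⇒ ω_r¹/ω_s¹ = -31/77
Stage 2: N_ring = 28 + 2·17 = 62
Stage 2: 28(ω_s−ω_c) = −62(ω_r−ω_c),  ω_r=0, ω_c=1
Stage 2: ω_s = 1 − (62/28)(0−1) = 45/14
  ⇒ ω_s²/ω_c² = 45/14
Coupling ω_c² = ω_r¹ ⇒ overall = -31/77 × 45/14 = -1395/1078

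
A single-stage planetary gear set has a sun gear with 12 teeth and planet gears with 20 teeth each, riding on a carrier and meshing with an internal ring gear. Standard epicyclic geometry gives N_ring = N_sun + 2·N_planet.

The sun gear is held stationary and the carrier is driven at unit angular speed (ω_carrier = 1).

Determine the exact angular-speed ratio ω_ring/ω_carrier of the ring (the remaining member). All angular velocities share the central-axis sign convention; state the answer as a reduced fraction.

N_ring = 12 + 2·20 = 52
12(ω_s−ω_c) = −52(ω_r−ω_c),  ω_s=0, ω_c=1
ω_r = 1 − (12/52)(0−1) = 16/13
ω_r/ω_c = 16/13

16/13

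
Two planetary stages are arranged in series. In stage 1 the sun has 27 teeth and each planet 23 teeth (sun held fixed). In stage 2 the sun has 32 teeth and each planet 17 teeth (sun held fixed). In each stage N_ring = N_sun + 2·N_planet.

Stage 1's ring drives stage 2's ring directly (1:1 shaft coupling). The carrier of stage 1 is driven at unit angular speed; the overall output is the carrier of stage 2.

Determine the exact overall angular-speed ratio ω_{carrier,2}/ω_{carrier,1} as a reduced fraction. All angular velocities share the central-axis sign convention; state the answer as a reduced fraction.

Stage 1: N_ring = 27 + 2·23 = 73
Stage 1: 27(ω_s−ω_c) = −73(ω_r−ω_c),  ω_s=0, ω_c=1
Stage 1: ω_r = 1 − (27/73)(0−1) = 100/73
  ⇒ ω_r¹/ω_c¹ = 100/73
Stage 2: N_ring = 32 + 2·17 = 66
Stage 2: 32(ω_s−ω_c) = −66(ω_r−ω_c),  ω_s=0, ω_r=1
Stage 2: 32(0−ω_c) = −66(1−ω_c)  ⇒  98ω_c = 66  ⇒  ω_c = 33/49
  ⇒ ω_c²/ω_r² = 33/49
Coupling ω_r² = ω_r¹ ⇒ overall = 100/73 × 33/49 = 3300/3577

3300/3577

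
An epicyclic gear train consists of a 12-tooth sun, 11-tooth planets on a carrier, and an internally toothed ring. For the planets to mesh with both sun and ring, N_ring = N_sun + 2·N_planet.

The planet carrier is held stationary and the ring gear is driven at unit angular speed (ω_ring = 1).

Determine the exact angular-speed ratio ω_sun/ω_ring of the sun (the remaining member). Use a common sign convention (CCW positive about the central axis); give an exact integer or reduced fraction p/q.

N_ring = 12 + 2·11 = 34
12(ω_s−ω_c) = −34(ω_r−ω_c),  ω_c=0, ω_r=1
ω_s = 0 − (34/12)(1−0) = -17/6
ω_s/ω_r = -17/6

-17/6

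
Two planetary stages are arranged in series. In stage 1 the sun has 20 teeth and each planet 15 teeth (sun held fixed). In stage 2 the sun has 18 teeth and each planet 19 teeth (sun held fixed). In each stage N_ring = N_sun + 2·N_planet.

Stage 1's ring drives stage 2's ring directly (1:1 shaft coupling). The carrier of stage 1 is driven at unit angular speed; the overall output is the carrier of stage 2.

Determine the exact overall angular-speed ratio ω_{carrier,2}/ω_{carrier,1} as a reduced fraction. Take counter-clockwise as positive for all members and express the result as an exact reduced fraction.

196/185

Stage 1: N_ring = 20 + 2·15 = 50
Stage 1: 20(ω_s−ω_c) = −50(ω_r−ω_c),  ω_s=0, ω_c=1
Stage 1: ω_r = 1 − (20/50)(0−1) = 7/5
  ⇒ ω_r¹/ω_c¹ = 7/5
Stage 2: N_ring = 18 + 2·19 = 56
Stage 2: 18(ω_s−ω_c) = −56(ω_r−ω_c),  ω_s=0, ω_r=1
Stage 2: 18(0−ω_c) = −56(1−ω_c)  ⇒  74ω_c = 56  ⇒  ω_c = 28/37
  ⇒ ω_c²/ω_r² = 28/37
Coupling ω_r² = ω_r¹ ⇒ overall = 7/5 × 28/37 = 196/185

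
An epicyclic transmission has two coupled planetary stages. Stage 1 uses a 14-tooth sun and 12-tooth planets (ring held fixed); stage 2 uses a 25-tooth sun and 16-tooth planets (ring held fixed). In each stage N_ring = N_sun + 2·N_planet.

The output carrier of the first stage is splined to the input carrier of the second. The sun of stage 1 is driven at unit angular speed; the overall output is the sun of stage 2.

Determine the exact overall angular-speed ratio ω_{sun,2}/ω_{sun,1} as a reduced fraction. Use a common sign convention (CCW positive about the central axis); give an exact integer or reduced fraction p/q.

Stage 1: N_ring = 14 + 2·12 = 38
Stage 1: 14(ω_s−ω_c) = −38(ω_r−ω_c),  ω_r=0, ω_s=1
Stage 1: 14(1−ω_c) = −38(0−ω_c)  ⇒  52ω_c = 14  ⇒  ω_c = 7/26
  ⇒ ω_c¹/ω_s¹ = 7/26
Stage 2: N_ring = 25 + 2·16 = 57
Stage 2: 25(ω_s−ω_c) = −57(ω_r−ω_c),  ω_r=0, ω_c=1
Stage 2: ω_s = 1 − (57/25)(0−1) = 82/25
  ⇒ ω_s²/ω_c² = 82/25
Coupling ω_c² = ω_c¹ ⇒ overall = 7/26 × 82/25 = 287/325

287/325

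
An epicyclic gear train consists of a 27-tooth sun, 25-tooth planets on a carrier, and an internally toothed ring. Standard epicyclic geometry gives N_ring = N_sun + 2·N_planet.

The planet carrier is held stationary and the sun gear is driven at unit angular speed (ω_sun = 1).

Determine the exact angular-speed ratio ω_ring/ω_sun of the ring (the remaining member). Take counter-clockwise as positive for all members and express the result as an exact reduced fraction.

N_ring = 27 + 2·25 = 77
27(ω_s−ω_c) = −77(ω_r−ω_c),  ω_c=0, ω_s=1
ω_r = 0 − (27/77)(1−0) = -27/77
ω_r/ω_s = -27/77

-27/77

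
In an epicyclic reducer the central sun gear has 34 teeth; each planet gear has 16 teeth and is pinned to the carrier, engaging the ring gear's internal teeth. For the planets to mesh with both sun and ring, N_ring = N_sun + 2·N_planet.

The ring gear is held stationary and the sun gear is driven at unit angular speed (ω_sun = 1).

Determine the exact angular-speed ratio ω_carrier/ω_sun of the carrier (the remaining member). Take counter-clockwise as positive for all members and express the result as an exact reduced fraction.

N_ring = 34 + 2·16 = 66
34(ω_s−ω_c) = −66(ω_r−ω_c),  ω_r=0, ω_s=1
34(1−ω_c) = −66(0−ω_c)  ⇒  100ω_c = 34  ⇒  ω_c = 17/50
ω_c/ω_s = 17/50

17/50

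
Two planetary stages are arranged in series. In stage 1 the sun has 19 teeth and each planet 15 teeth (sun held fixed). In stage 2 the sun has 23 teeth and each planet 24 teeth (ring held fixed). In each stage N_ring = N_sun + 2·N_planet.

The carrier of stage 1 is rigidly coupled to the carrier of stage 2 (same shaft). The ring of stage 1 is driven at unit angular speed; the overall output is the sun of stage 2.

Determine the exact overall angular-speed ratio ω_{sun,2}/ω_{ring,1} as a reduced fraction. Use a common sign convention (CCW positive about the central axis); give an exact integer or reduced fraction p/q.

Stage 1: N_ring = 19 + 2·15 = 49
Stage 1: 19(ω_s−ω_c) = −49(ω_r−ω_c),  ω_s=0, ω_r=1
Stage 1: 19(0−ω_c) = −49(1−ω_c)  ⇒  68ω_c = 49  ⇒  ω_c = 49/68
  ⇒ ω_c¹/ω_r¹ = 49/68
Stage 2: N_ring = 23 + 2·24 = 71
Stage 2: 23(ω_s−ω_c) = −71(ω_r−ω_c),  ω_r=0, ω_c=1
Stage 2: ω_s = 1 − (71/23)(0−1) = 94/23
  ⇒ ω_s²/ω_c² = 94/23
Coupling ω_c² = ω_c¹ ⇒ overall = 49/68 × 94/23 = 2303/782

2303/782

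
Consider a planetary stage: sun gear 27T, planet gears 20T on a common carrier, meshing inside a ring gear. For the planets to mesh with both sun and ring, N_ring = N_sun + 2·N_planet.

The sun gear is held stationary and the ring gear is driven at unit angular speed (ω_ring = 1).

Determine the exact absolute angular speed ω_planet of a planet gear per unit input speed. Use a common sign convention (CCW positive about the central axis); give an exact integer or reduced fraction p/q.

N_ring = 27 + 2·20 = 67
27(ω_s−ω_c) = −67(ω_r−ω_c),  ω_s=0, ω_r=1
27(0−ω_c) = −67(1−ω_c)  ⇒  94ω_c = 67  ⇒  ω_c = 67/94
sun–planet: 27·(0−67/94) = −20·(ω_p−ω_c)  ⇒  ω_p−ω_c = −(27/20)·(-67/94) = 1809/1880
ω_p = 67/94 + 1809/1880 = 67/40

67/40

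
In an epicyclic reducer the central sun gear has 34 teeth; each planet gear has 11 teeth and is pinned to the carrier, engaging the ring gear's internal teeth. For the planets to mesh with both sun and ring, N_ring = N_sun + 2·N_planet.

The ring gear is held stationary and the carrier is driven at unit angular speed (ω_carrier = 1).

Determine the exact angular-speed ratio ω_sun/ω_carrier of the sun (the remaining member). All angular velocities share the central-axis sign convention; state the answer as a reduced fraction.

N_ring = 34 + 2·11 = 56
34(ω_s−ω_c) = −56(ω_r−ω_c),  ω_r=0, ω_c=1
ω_s = 1 − (56/34)(0−1) = 45/17
ω_s/ω_c = 45/17

45/17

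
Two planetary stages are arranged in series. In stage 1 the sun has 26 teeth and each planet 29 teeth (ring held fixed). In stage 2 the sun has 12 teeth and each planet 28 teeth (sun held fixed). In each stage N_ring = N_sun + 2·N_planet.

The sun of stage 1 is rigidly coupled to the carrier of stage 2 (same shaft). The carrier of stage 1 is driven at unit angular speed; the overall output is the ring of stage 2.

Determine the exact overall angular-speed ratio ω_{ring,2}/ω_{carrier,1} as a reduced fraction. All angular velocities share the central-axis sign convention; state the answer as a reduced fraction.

Stage 1: N_ring = 26 + 2·29 = 84
Stage 1: 26(ω_s−ω_c) = −84(ω_r−ω_c),  ω_r=0, ω_c=1
Stage 1: ω_s = 1 − (84/26)(0−1) = 55/13
  ⇒ ω_s¹/ω_c¹ = 55/13
Stage 2: N_ring = 12 + 2·28 = 68
Stage 2: 12(ω_s−ω_c) = −68(ω_r−ω_c),  ω_s=0, ω_c=1
Stage 2: ω_r = 1 − (12/68)(0−1) = 20/17
  ⇒ ω_r²/ω_c² = 20/17
Coupling ω_c² = ω_s¹ ⇒ overall = 55/13 × 20/17 = 1100/221

1100/221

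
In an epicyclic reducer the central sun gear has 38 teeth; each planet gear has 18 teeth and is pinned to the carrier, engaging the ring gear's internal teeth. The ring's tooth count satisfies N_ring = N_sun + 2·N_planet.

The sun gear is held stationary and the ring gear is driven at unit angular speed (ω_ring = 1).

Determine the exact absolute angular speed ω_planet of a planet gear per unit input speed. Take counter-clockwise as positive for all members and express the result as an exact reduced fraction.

N_ring = 38 + 2·18 = 74
38(ω_s−ω_c) = −74(ω_r−ω_c),  ω_s=0, ω_r=1
38(0−ω_c) = −74(1−ω_c)  ⇒  112ω_c = 74  ⇒  ω_c = 37/56
sun–planet: 38·(0−37/56) = −18·(ω_p−ω_c)  ⇒  ω_p−ω_c = −(38/18)·(-37/56) = 703/504
ω_p = 37/56 + 703/504 = 37/18

37/18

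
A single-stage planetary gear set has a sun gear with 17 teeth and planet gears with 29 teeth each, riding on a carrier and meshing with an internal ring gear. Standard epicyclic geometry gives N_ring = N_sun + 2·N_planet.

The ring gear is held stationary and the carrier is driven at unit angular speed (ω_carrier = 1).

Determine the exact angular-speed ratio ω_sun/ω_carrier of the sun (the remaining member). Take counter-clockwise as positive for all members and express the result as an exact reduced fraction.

N_ring = 17 + 2·29 = 75
17(ω_s−ω_c) = −75(ω_r−ω_c),  ω_r=0, ω_c=1
ω_s = 1 − (75/17)(0−1) = 92/17
ω_s/ω_c = 92/17

92/17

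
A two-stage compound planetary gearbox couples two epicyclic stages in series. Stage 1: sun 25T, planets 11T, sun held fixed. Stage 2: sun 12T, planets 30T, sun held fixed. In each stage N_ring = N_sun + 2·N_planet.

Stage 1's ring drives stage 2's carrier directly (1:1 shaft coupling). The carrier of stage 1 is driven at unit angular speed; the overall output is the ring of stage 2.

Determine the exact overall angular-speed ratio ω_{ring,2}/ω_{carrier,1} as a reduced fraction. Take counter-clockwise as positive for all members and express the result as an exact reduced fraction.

84/47

Stage 1: N_ring = 25 + 2·11 = 47
Stage 1: 25(ω_s−ω_c) = −47(ω_r−ω_c),  ω_s=0, ω_c=1
Stage 1: ω_r = 1 − (25/47)(0−1) = 72/47
  ⇒ ω_r¹/ω_c¹ = 72/47
Stage 2: N_ring = 12 + 2·30 = 72
Stage 2: 12(ω_s−ω_c) = −72(ω_r−ω_c),  ω_s=0, ω_c=1
Stage 2: ω_r = 1 − (12/72)(0−1) = 7/6
  ⇒ ω_r²/ω_c² = 7/6
Coupling ω_c² = ω_r¹ ⇒ overall = 72/47 × 7/6 = 84/47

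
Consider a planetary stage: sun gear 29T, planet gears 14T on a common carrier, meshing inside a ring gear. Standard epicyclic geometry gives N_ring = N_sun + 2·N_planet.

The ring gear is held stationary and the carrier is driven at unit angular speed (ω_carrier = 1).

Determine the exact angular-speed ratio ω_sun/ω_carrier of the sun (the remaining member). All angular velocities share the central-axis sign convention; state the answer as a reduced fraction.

N_ring = 29 + 2·14 = 57
29(ω_s−ω_c) = −57(ω_r−ω_c),  ω_r=0, ω_c=1
ω_s = 1 − (57/29)(0−1) = 86/29
ω_s/ω_c = 86/29

86/29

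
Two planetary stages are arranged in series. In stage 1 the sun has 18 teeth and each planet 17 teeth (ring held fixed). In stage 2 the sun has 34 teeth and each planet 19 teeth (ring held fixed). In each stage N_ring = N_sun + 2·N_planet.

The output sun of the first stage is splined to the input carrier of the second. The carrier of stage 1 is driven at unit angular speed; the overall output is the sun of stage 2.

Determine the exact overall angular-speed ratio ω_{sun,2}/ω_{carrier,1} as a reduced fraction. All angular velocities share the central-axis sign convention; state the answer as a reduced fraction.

Stage 1: N_ring = 18 + 2·17 = 52
Stage 1: 18(ω_s−ω_c) = −52(ω_r−ω_c),  ω_r=0, ω_c=1
Stage 1: ω_s = 1 − (52/18)(0−1) = 35/9
  ⇒ ω_s¹/ω_c¹ = 35/9
Stage 2: N_ring = 34 + 2·19 = 72
Stage 2: 34(ω_s−ω_c) = −72(ω_r−ω_c),  ω_r=0, ω_c=1
Stage 2: ω_s = 1 − (72/34)(0−1) = 53/17
  ⇒ ω_s²/ω_c² = 53/17
Coupling ω_c² = ω_s¹ ⇒ overall = 35/9 × 53/17 = 1855/153

1855/153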